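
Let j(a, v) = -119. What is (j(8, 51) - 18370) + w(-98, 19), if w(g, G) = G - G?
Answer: -18489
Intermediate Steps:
w(g, G) = 0
(j(8, 51) - 18370) + w(-98, 19) = (-119 - 18370) + 0 = -18489 + 0 = -18489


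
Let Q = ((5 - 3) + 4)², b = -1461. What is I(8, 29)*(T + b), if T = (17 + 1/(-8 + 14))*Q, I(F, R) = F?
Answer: -6744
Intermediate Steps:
Q = 36 (Q = (2 + 4)² = 6² = 36)
T = 618 (T = (17 + 1/(-8 + 14))*36 = (17 + 1/6)*36 = (17 + ⅙)*36 = (103/6)*36 = 618)
I(8, 29)*(T + b) = 8*(618 - 1461) = 8*(-843) = -6744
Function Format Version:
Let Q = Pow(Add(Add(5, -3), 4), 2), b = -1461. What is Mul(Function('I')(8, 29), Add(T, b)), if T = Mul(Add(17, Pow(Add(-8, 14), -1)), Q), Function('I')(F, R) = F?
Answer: -6744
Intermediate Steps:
Q = 36 (Q = Pow(Add(2, 4), 2) = Pow(6, 2) = 36)
T = 618 (T = Mul(Add(17, Pow(Add(-8, 14), -1)), 36) = Mul(Add(17, Pow(6, -1)), 36) = Mul(Add(17, Rational(1, 6)), 36) = Mul(Rational(103, 6), 36) = 618)
Mul(Function('I')(8, 29), Add(T, b)) = Mul(8, Add(618, -1461)) = Mul(8, -843) = -6744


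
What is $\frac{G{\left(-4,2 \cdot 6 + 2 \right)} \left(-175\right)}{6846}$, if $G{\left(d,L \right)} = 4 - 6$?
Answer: $\frac{25}{489} \approx 0.051125$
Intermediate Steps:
$G{\left(d,L \right)} = -2$ ($G{\left(d,L \right)} = 4 - 6 = -2$)
$\frac{G{\left(-4,2 \cdot 6 + 2 \right)} \left(-175\right)}{6846} = \frac{\left(-2\right) \left(-175\right)}{6846} = 350 \cdot \frac{1}{6846} = \frac{25}{489}$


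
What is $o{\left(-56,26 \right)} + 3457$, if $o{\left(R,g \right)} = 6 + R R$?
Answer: $6599$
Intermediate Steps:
$o{\left(R,g \right)} = 6 + R^{2}$
$o{\left(-56,26 \right)} + 3457 = \left(6 + \left(-56\right)^{2}\right) + 3457 = \left(6 + 3136\right) + 3457 = 3142 + 3457 = 6599$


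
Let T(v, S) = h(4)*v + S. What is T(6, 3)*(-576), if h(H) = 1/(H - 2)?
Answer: -3456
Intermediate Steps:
h(H) = 1/(-2 + H)
T(v, S) = S + v/2 (T(v, S) = v/(-2 + 4) + S = v/2 + S = S + v/2)
T(6, 3)*(-576) = (3 + (1/2)*6)*(-576) = (3 + 3)*(-576) = 6*(-576) = -3456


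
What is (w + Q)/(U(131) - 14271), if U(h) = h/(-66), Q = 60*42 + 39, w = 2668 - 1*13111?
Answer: 520344/942017 ≈ 0.55237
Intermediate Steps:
w = -10443 (w = 2668 - 13111 = -10443)
Q = 2559 (Q = 2520 + 39 = 2559)
U(h) = -h/66 (U(h) = h*(-1/66) = -h/66)
(w + Q)/(U(131) - 14271) = (-10443 + 2559)/(-1/66*131 - 14271) = -7884/(-131/66 - 14271) = -7884/(-942017/66) = -7884*(-66/942017) = 520344/942017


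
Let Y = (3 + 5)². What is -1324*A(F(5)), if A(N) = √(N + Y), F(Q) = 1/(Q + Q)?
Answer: -662*√6410/5 ≈ -10600.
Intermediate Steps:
Y = 64 (Y = 8² = 64)
F(Q) = 1/(2*Q)
A(N) = √(64 + N) (A(N) = √(N + 64) = √(64 + N))
-1324*A(F(5)) = -1324*√(64 + (½)/5) = -1324*√(64 + (½)*(⅕)) = -1324*√(64 + ⅒) = -662*√6410/5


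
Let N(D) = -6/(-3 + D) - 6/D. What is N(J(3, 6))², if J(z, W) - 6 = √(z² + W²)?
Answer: 103/2 - 45*√5/2 ≈ 1.1885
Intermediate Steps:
J(z, W) = 6 + √(W² + z²) (J(z, W) = 6 + √(z² + W²) = 6 + √(W² + z²))
N(D) = -6/D - 6/(-3 + D)
N(J(3, 6))² = (6*(3 - 2*(6 + √(6² + 3²)))/((6 + √(6² + 3²))*(-3 + (6 + √(6² + 3²)))))² = (6*(3 - 2*(6 + √(36 + 9)))/((6 + √(36 + 9))*(-3 + (6 + √(36 + 9)))))² = (6*(3 - 2*(6 + √45))/((6 + √45)*(-3 + (6 + √45))))² = (6*(3 - 2*(6 + 3*√5))/((6 + 3*√5)*(-3 + (6 + 3*√5))))² = (6*(3 + (-12 - 6*√5))/((6 + 3*√5)*(3 + 3*√5)))² = (6*(-9 - 6*√5)/((6 + 3*√5)*(3 + 3*√5)))² = (6*(-9 - 6*√5)/((3 + 3*√5)*(6 + 3*√5)))² = 36*(-9 - 6*√5)²/((3 + 3*√5)²*(6 + 3*√5)²)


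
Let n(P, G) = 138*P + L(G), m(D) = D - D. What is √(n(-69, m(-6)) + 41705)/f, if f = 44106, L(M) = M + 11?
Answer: √32194/44106 ≈ 0.0040681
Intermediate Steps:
L(M) = 11 + M
m(D) = 0
n(P, G) = 11 + G + 138*P (n(P, G) = 138*P + (11 + G) = 11 + G + 138*P)
√(n(-69, m(-6)) + 41705)/f = √((11 + 0 + 138*(-69)) + 41705)/44106 = √((11 + 0 - 9522) + 41705)*(1/44106) = √(-9511 + 41705)*(1/44106) = √32194*(1/44106) = √32194/44106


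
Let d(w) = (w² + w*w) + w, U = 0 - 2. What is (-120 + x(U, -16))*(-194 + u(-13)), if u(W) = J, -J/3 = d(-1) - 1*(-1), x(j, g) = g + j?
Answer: 27600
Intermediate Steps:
U = -2
d(w) = w + 2*w² (d(w) = (w² + w²) + w = 2*w² + w = w + 2*w²)
J = -6 (J = -3*(-(1 + 2*(-1)) - 1*(-1)) = -3*(-(1 - 2) + 1) = -3*(-1*(-1) + 1) = -3*(1 + 1) = -3*2 = -6)
u(W) = -6
(-120 + x(U, -16))*(-194 + u(-13)) = (-120 + (-16 - 2))*(-194 - 6) = (-120 - 18)*(-200) = -138*(-200) = 27600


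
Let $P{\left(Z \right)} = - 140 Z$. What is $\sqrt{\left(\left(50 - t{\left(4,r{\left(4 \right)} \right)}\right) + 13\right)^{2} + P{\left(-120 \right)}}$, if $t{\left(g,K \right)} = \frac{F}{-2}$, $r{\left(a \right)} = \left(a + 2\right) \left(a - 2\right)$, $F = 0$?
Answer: $\sqrt{20769} \approx 144.11$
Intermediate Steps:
$r{\left(a \right)} = \left(-2 + a\right) \left(2 + a\right)$ ($r{\left(a \right)} = \left(2 + a\right) \left(-2 + a\right) = \left(-2 + a\right) \left(2 + a\right)$)
$t{\left(g,K \right)} = 0$ ($t{\left(g,K \right)} = \frac{0}{-2} = 0 \left(- \frac{1}{2}\right) = 0$)
$\sqrt{\left(\left(50 - t{\left(4,r{\left(4 \right)} \right)}\right) + 13\right)^{2} + P{\left(-120 \right)}} = \sqrt{\left(\left(50 - 0\right) + 13\right)^{2} - -16800} = \sqrt{\left(\left(50 + 0\right) + 13\right)^{2} + 16800} = \sqrt{\left(50 + 13\right)^{2} + 16800} = \sqrt{63^{2} + 16800} = \sqrt{3969 + 16800} = \sqrt{20769}$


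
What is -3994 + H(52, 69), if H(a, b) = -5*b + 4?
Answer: -4335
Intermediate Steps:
H(a, b) = 4 - 5*b
-3994 + H(52, 69) = -3994 + (4 - 5*69) = -3994 + (4 - 345) = -3994 - 341 = -4335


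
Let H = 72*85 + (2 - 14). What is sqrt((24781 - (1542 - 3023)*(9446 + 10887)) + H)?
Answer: sqrt(30144062) ≈ 5490.4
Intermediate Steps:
H = 6108 (H = 6120 - 12 = 6108)
sqrt((24781 - (1542 - 3023)*(9446 + 10887)) + H) = sqrt((24781 - (1542 - 3023)*(9446 + 10887)) + 6108) = sqrt((24781 - (-1481)*20333) + 6108) = sqrt((24781 - 1*(-30113173)) + 6108) = sqrt((24781 + 30113173) + 6108) = sqrt(30137954 + 6108) = sqrt(30144062)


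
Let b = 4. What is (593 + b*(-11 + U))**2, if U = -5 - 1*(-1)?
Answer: 284089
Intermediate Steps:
U = -4 (U = -5 + 1 = -4)
(593 + b*(-11 + U))**2 = (593 + 4*(-11 - 4))**2 = (593 + 4*(-15))**2 = (593 - 60)**2 = 533**2 = 284089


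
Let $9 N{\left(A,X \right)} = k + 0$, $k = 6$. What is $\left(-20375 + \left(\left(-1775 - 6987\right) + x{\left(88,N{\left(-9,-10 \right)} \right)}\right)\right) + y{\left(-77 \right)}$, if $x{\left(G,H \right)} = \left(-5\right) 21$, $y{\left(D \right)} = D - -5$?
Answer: $-29314$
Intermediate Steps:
$y{\left(D \right)} = 5 + D$ ($y{\left(D \right)} = D + 5 = 5 + D$)
$N{\left(A,X \right)} = \frac{2}{3}$ ($N{\left(A,X \right)} = \frac{6 + 0}{9} = \frac{1}{9} \cdot 6 = \frac{2}{3}$)
$x{\left(G,H \right)} = -105$
$\left(-20375 + \left(\left(-1775 - 6987\right) + x{\left(88,N{\left(-9,-10 \right)} \right)}\right)\right) + y{\left(-77 \right)} = \left(-20375 - 8867\right) + \left(5 - 77\right) = \left(-20375 - 8867\right) - 72 = -29242 - 72 = -29314$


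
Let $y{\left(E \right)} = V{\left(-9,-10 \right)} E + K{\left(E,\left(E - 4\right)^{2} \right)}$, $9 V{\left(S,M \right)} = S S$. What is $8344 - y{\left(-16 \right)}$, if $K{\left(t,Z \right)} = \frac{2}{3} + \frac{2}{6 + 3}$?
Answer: $\frac{76384}{9} \approx 8487.1$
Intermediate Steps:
$V{\left(S,M \right)} = \frac{S^{2}}{9}$ ($V{\left(S,M \right)} = \frac{S S}{9} = \frac{S^{2}}{9}$)
$K{\left(t,Z \right)} = \frac{8}{9}$ ($K{\left(t,Z \right)} = 2 \cdot \frac{1}{3} + \frac{2}{9} = \frac{2}{3} + 2 \cdot \frac{1}{9} = \frac{2}{3} + \frac{2}{9} = \frac{8}{9}$)
$y{\left(E \right)} = \frac{8}{9} + 9 E$ ($y{\left(E \right)} = \frac{\left(-9\right)^{2}}{9} E + \frac{8}{9} = \frac{1}{9} \cdot 81 E + \frac{8}{9} = 9 E + \frac{8}{9} = \frac{8}{9} + 9 E$)
$8344 - y{\left(-16 \right)} = 8344 - \left(\frac{8}{9} + 9 \left(-16\right)\right) = 8344 - \left(\frac{8}{9} - 144\right) = 8344 - - \frac{1288}{9} = 8344 + \frac{1288}{9} = \frac{76384}{9}$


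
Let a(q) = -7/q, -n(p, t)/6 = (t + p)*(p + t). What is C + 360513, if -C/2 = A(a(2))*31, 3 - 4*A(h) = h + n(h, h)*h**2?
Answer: 304589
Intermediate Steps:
n(p, t) = -6*(p + t)**2 (n(p, t) = -6*(t + p)*(p + t) = -6*(p + t)*(p + t) = -6*(p + t)**2)
A(h) = 3/4 + 6*h**4 - h/4 (A(h) = 3/4 - (h + (-6*(h + h)**2)*h**2)/4 = 3/4 - (h + (-6*4*h**2)*h**2)/4 = 3/4 - (h + (-24*h**2)*h**2)/4 = 3/4 - (h - 24*h**4)/4 = 3/4 + (6*h**4 - h/4) = 3/4 + 6*h**4 - h/4)
C = -55924 (C = -2*(3/4 + 6*(-7/2)**4 - (-7)/(4*2))*31 = -2*(3/4 + 6*(-7*1/2)**4 - (-7)/(4*2))*31 = -2*(3/4 + 6*(-7/2)**4 - 1/4*(-7/2))*31 = -2*(3/4 + 6*(2401/16) + 7/8)*31 = -2*(3/4 + 7203/8 + 7/8)*31 = -1804*31 = -2*27962 = -55924)
C + 360513 = -55924 + 360513 = 304589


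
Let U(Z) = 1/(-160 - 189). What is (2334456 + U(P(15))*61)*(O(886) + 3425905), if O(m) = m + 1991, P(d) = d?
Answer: 2793514699538906/349 ≈ 8.0043e+12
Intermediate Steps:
U(Z) = -1/349 (U(Z) = 1/(-349) = -1/349)
O(m) = 1991 + m
(2334456 + U(P(15))*61)*(O(886) + 3425905) = (2334456 - 1/349*61)*((1991 + 886) + 3425905) = (2334456 - 61/349)*(2877 + 3425905) = (814725083/349)*3428782 = 2793514699538906/349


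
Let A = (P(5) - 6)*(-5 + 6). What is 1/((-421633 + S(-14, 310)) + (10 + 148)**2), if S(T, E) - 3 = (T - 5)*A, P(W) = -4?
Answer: -1/396476 ≈ -2.5222e-6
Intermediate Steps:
A = -10 (A = (-4 - 6)*(-5 + 6) = -10*1 = -10)
S(T, E) = 53 - 10*T (S(T, E) = 3 + (T - 5)*(-10) = 3 + (-5 + T)*(-10) = 3 + (50 - 10*T) = 53 - 10*T)
1/((-421633 + S(-14, 310)) + (10 + 148)**2) = 1/((-421633 + (53 - 10*(-14))) + (10 + 148)**2) = 1/((-421633 + (53 + 140)) + 158**2) = 1/((-421633 + 193) + 24964) = 1/(-421440 + 24964) = 1/(-396476) = -1/396476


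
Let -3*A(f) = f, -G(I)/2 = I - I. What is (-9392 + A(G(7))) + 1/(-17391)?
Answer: -163336273/17391 ≈ -9392.0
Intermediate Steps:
G(I) = 0 (G(I) = -2*(I - I) = -2*0 = 0)
A(f) = -f/3
(-9392 + A(G(7))) + 1/(-17391) = (-9392 - 1/3*0) + 1/(-17391) = (-9392 + 0) - 1/17391 = -9392 - 1/17391 = -163336273/17391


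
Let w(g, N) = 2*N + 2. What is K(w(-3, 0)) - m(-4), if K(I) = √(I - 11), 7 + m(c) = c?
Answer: 11 + 3*I ≈ 11.0 + 3.0*I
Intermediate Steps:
w(g, N) = 2 + 2*N
m(c) = -7 + c
K(I) = √(-11 + I)
K(w(-3, 0)) - m(-4) = √(-11 + (2 + 2*0)) - (-7 - 4) = √(-11 + (2 + 0)) - 1*(-11) = √(-11 + 2) + 11 = √(-9) + 11 = 3*I + 11 = 11 + 3*I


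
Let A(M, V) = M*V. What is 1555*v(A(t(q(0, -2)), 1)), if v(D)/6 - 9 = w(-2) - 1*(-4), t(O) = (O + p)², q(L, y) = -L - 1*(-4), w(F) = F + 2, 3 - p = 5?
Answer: 121290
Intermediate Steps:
p = -2 (p = 3 - 1*5 = 3 - 5 = -2)
w(F) = 2 + F
q(L, y) = 4 - L (q(L, y) = -L + 4 = 4 - L)
t(O) = (-2 + O)² (t(O) = (O - 2)² = (-2 + O)²)
v(D) = 78 (v(D) = 54 + 6*((2 - 2) - 1*(-4)) = 54 + 6*(0 + 4) = 54 + 6*4 = 54 + 24 = 78)
1555*v(A(t(q(0, -2)), 1)) = 1555*78 = 121290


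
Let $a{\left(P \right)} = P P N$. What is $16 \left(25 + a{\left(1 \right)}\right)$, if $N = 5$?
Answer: $480$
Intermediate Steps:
$a{\left(P \right)} = 5 P^{2}$ ($a{\left(P \right)} = P P 5 = P^{2} \cdot 5 = 5 P^{2}$)
$16 \left(25 + a{\left(1 \right)}\right) = 16 \left(25 + 5 \cdot 1^{2}\right) = 16 \left(25 + 5 \cdot 1\right) = 16 \left(25 + 5\right) = 16 \cdot 30 = 480$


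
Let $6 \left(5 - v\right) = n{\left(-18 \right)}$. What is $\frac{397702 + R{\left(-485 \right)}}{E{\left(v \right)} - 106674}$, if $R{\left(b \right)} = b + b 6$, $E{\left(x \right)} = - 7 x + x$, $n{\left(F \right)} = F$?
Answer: $- \frac{394307}{106722} \approx -3.6947$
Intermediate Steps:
$v = 8$ ($v = 5 - -3 = 5 + 3 = 8$)
$E{\left(x \right)} = - 6 x$
$R{\left(b \right)} = 7 b$ ($R{\left(b \right)} = b + 6 b = 7 b$)
$\frac{397702 + R{\left(-485 \right)}}{E{\left(v \right)} - 106674} = \frac{397702 + 7 \left(-485\right)}{\left(-6\right) 8 - 106674} = \frac{397702 - 3395}{-48 - 106674} = \frac{394307}{-106722} = 394307 \left(- \frac{1}{106722}\right) = - \frac{394307}{106722}$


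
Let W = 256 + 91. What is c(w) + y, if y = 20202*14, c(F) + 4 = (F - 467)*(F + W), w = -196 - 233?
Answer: 356296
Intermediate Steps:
W = 347
w = -429
c(F) = -4 + (-467 + F)*(347 + F) (c(F) = -4 + (F - 467)*(F + 347) = -4 + (-467 + F)*(347 + F))
y = 282828
c(w) + y = (-162053 + (-429)² - 120*(-429)) + 282828 = (-162053 + 184041 + 51480) + 282828 = 73468 + 282828 = 356296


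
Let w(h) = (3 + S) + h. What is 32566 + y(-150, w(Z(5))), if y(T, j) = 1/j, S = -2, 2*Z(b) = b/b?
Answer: 97700/3 ≈ 32567.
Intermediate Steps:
Z(b) = ½ (Z(b) = (b/b)/2 = (½)*1 = ½)
w(h) = 1 + h (w(h) = (3 - 2) + h = 1 + h)
32566 + y(-150, w(Z(5))) = 32566 + 1/(1 + ½) = 32566 + 1/(3/2) = 32566 + ⅔ = 97700/3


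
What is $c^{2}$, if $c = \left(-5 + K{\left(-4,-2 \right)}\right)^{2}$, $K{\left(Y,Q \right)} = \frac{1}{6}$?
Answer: $\frac{707281}{1296} \approx 545.74$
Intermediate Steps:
$K{\left(Y,Q \right)} = \frac{1}{6}$
$c = \frac{841}{36}$ ($c = \left(-5 + \frac{1}{6}\right)^{2} = \left(- \frac{29}{6}\right)^{2} = \frac{841}{36} \approx 23.361$)
$c^{2} = \left(\frac{841}{36}\right)^{2} = \frac{707281}{1296}$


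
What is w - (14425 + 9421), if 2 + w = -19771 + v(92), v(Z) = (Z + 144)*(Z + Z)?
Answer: -195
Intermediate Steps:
v(Z) = 2*Z*(144 + Z) (v(Z) = (144 + Z)*(2*Z) = 2*Z*(144 + Z))
w = 23651 (w = -2 + (-19771 + 2*92*(144 + 92)) = -2 + (-19771 + 2*92*236) = -2 + (-19771 + 43424) = -2 + 23653 = 23651)
w - (14425 + 9421) = 23651 - (14425 + 9421) = 23651 - 1*23846 = 23651 - 23846 = -195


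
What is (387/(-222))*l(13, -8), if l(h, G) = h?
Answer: -1677/74 ≈ -22.662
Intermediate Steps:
(387/(-222))*l(13, -8) = (387/(-222))*13 = (387*(-1/222))*13 = -129/74*13 = -1677/74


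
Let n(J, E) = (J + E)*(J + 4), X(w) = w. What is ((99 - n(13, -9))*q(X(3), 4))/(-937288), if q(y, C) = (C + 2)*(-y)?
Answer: 279/468644 ≈ 0.00059533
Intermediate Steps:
n(J, E) = (4 + J)*(E + J) (n(J, E) = (E + J)*(4 + J) = (4 + J)*(E + J))
q(y, C) = -y*(2 + C) (q(y, C) = (2 + C)*(-y) = -y*(2 + C))
((99 - n(13, -9))*q(X(3), 4))/(-937288) = ((99 - (13**2 + 4*(-9) + 4*13 - 9*13))*(-1*3*(2 + 4)))/(-937288) = ((99 - (169 - 36 + 52 - 117))*(-1*3*6))*(-1/937288) = ((99 - 1*68)*(-18))*(-1/937288) = ((99 - 68)*(-18))*(-1/937288) = (31*(-18))*(-1/937288) = -558*(-1/937288) = 279/468644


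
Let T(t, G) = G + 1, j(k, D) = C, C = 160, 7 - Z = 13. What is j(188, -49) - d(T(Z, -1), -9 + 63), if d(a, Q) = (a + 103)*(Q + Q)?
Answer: -10964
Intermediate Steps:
Z = -6 (Z = 7 - 1*13 = 7 - 13 = -6)
j(k, D) = 160
T(t, G) = 1 + G
d(a, Q) = 2*Q*(103 + a) (d(a, Q) = (103 + a)*(2*Q) = 2*Q*(103 + a))
j(188, -49) - d(T(Z, -1), -9 + 63) = 160 - 2*(-9 + 63)*(103 + (1 - 1)) = 160 - 2*54*(103 + 0) = 160 - 2*54*103 = 160 - 1*11124 = 160 - 11124 = -10964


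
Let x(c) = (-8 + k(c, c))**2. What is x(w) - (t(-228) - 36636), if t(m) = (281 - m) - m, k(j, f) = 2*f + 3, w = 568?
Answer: 1315060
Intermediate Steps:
k(j, f) = 3 + 2*f
t(m) = 281 - 2*m
x(c) = (-5 + 2*c)**2 (x(c) = (-8 + (3 + 2*c))**2 = (-5 + 2*c)**2)
x(w) - (t(-228) - 36636) = (-5 + 2*568)**2 - ((281 - 2*(-228)) - 36636) = (-5 + 1136)**2 - ((281 + 456) - 36636) = 1131**2 - (737 - 36636) = 1279161 - 1*(-35899) = 1279161 + 35899 = 1315060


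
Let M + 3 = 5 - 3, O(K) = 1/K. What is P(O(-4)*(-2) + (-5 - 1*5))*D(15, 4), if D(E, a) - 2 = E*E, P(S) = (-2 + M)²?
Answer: 2043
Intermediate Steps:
O(K) = 1/K
M = -1 (M = -3 + (5 - 3) = -3 + 2 = -1)
P(S) = 9 (P(S) = (-2 - 1)² = (-3)² = 9)
D(E, a) = 2 + E² (D(E, a) = 2 + E*E = 2 + E²)
P(O(-4)*(-2) + (-5 - 1*5))*D(15, 4) = 9*(2 + 15²) = 9*(2 + 225) = 9*227 = 2043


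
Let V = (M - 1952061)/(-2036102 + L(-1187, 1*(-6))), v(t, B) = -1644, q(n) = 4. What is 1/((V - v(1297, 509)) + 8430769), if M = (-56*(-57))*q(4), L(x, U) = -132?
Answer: 2036234/17170367991935 ≈ 1.1859e-7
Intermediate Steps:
M = 12768 (M = -56*(-57)*4 = 3192*4 = 12768)
V = 1939293/2036234 (V = (12768 - 1952061)/(-2036102 - 132) = -1939293/(-2036234) = -1939293*(-1/2036234) = 1939293/2036234 ≈ 0.95239)
1/((V - v(1297, 509)) + 8430769) = 1/((1939293/2036234 - 1*(-1644)) + 8430769) = 1/((1939293/2036234 + 1644) + 8430769) = 1/(3349507989/2036234 + 8430769) = 1/(17170367991935/2036234) = 2036234/17170367991935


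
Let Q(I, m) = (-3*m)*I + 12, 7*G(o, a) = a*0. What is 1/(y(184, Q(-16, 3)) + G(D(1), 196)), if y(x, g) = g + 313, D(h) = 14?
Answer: 1/469 ≈ 0.0021322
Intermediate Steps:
G(o, a) = 0 (G(o, a) = (a*0)/7 = (⅐)*0 = 0)
Q(I, m) = 12 - 3*I*m (Q(I, m) = -3*I*m + 12 = 12 - 3*I*m)
y(x, g) = 313 + g
1/(y(184, Q(-16, 3)) + G(D(1), 196)) = 1/((313 + (12 - 3*(-16)*3)) + 0) = 1/((313 + (12 + 144)) + 0) = 1/((313 + 156) + 0) = 1/(469 + 0) = 1/469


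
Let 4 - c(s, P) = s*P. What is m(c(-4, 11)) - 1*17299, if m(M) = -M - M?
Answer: -17395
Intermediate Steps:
c(s, P) = 4 - P*s (c(s, P) = 4 - s*P = 4 - P*s)
m(M) = -2*M
m(c(-4, 11)) - 1*17299 = -2*(4 - 1*11*(-4)) - 1*17299 = -2*(4 + 44) - 17299 = -2*48 - 17299 = -96 - 17299 = -17395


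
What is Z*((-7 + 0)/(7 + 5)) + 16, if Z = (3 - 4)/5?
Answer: 967/60 ≈ 16.117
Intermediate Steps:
Z = -⅕ (Z = -1*⅕ = -⅕ ≈ -0.20000)
Z*((-7 + 0)/(7 + 5)) + 16 = -(-7 + 0)/(5*(7 + 5)) + 16 = -(-7)/(5*12) + 16 = -⅕*(-7/12) + 16 = 7/60 + 16 = 967/60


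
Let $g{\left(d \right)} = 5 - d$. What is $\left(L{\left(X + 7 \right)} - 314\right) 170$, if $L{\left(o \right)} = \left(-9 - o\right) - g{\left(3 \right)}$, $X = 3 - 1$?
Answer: $-56780$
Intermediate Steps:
$X = 2$ ($X = 3 - 1 = 2$)
$L{\left(o \right)} = -11 - o$ ($L{\left(o \right)} = \left(-9 - o\right) - \left(5 - 3\right) = \left(-9 - o\right) - 2 = -11 - o$)
$\left(L{\left(X + 7 \right)} - 314\right) 170 = \left(\left(-11 - \left(2 + 7\right)\right) - 314\right) 170 = \left(\left(-11 - 9\right) - 314\right) 170 = \left(-20 - 314\right) 170 = \left(-334\right) 170 = -56780$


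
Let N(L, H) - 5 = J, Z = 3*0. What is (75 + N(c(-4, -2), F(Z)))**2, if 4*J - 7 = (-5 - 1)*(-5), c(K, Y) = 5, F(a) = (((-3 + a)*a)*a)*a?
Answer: 127449/16 ≈ 7965.6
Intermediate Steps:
Z = 0
F(a) = a**3*(-3 + a) (F(a) = ((a*(-3 + a))*a)*a = (a**2*(-3 + a))*a = a**3*(-3 + a))
J = 37/4 (J = 7/4 + ((-5 - 1)*(-5))/4 = 7/4 + (-6*(-5))/4 = 7/4 + (1/4)*30 = 7/4 + 15/2 = 37/4 ≈ 9.2500)
N(L, H) = 57/4 (N(L, H) = 5 + 37/4 = 57/4)
(75 + N(c(-4, -2), F(Z)))**2 = (75 + 57/4)**2 = (357/4)**2 = 127449/16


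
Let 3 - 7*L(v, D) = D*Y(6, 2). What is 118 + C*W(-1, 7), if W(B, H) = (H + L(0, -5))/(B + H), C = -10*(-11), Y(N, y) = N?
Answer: 6988/21 ≈ 332.76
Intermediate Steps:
C = 110
L(v, D) = 3/7 - 6*D/7 (L(v, D) = 3/7 - D*6/7 = 3/7 - 6*D/7)
W(B, H) = (33/7 + H)/(B + H) (W(B, H) = (H + (3/7 - 6/7*(-5)))/(B + H) = (H + (3/7 + 30/7))/(B + H) = (H + 33/7)/(B + H) = (33/7 + H)/(B + H))
118 + C*W(-1, 7) = 118 + 110*((33/7 + 7)/(-1 + 7)) = 118 + 110*((82/7)/6) = 118 + 110*((⅙)*(82/7)) = 118 + 110*(41/21) = 118 + 4510/21 = 6988/21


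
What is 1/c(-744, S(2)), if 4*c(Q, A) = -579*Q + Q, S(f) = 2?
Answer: 1/107508 ≈ 9.3016e-6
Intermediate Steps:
c(Q, A) = -289*Q/2 (c(Q, A) = (-579*Q + Q)/4 = (-578*Q)/4 = -289*Q/2)
1/c(-744, S(2)) = 1/(-289/2*(-744)) = 1/107508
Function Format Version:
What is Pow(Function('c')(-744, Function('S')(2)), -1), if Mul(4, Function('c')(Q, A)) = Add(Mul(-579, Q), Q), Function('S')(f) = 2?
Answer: Rational(1, 107508) ≈ 9.3016e-6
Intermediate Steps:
Function('c')(Q, A) = Mul(Rational(-289, 2), Q) (Function('c')(Q, A) = Mul(Rational(1, 4), Add(Mul(-579, Q), Q)) = Mul(Rational(1, 4), Mul(-578, Q)) = Mul(Rational(-289, 2), Q))
Pow(Function('c')(-744, Function('S')(2)), -1) = Pow(Mul(Rational(-289, 2), -744), -1) = Pow(107508, -1) = Rational(1, 107508)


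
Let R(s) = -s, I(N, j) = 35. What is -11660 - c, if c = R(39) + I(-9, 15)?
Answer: -11656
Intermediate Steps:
c = -4 (c = -1*39 + 35 = -39 + 35 = -4)
-11660 - c = -11660 - 1*(-4) = -11660 + 4 = -11656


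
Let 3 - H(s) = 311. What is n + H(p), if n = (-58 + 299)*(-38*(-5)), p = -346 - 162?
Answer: 45482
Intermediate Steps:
p = -508
H(s) = -308 (H(s) = 3 - 1*311 = 3 - 311 = -308)
n = 45790 (n = 241*190 = 45790)
n + H(p) = 45790 - 308 = 45482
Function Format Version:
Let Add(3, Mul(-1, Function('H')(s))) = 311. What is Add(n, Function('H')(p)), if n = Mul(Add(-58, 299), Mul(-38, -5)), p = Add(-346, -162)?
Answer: 45482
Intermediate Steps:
p = -508
Function('H')(s) = -308 (Function('H')(s) = Add(3, Mul(-1, 311)) = Add(3, -311) = -308)
n = 45790 (n = Mul(241, 190) = 45790)
Add(n, Function('H')(p)) = Add(45790, -308) = 45482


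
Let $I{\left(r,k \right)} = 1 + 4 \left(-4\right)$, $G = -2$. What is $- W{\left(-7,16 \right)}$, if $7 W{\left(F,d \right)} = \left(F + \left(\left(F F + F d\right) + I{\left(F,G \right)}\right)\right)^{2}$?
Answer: $- \frac{7225}{7} \approx -1032.1$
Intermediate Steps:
$I{\left(r,k \right)} = -15$ ($I{\left(r,k \right)} = 1 - 16 = -15$)
$W{\left(F,d \right)} = \frac{\left(-15 + F + F^{2} + F d\right)^{2}}{7}$ ($W{\left(F,d \right)} = \frac{\left(F - \left(15 - F F - F d\right)\right)^{2}}{7} = \frac{\left(F - \left(15 - F^{2} - F d\right)\right)^{2}}{7} = \frac{\left(F + \left(-15 + F^{2} + F d\right)\right)^{2}}{7} = \frac{\left(-15 + F + F^{2} + F d\right)^{2}}{7}$)
$- W{\left(-7,16 \right)} = - \frac{\left(-15 - 7 + \left(-7\right)^{2} - 112\right)^{2}}{7} = - \frac{\left(-15 - 7 + 49 - 112\right)^{2}}{7} = - \frac{\left(-85\right)^{2}}{7} = - \frac{7225}{7}$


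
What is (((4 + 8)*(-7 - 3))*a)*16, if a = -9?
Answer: 17280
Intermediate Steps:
(((4 + 8)*(-7 - 3))*a)*16 = (((4 + 8)*(-7 - 3))*(-9))*16 = ((12*(-10))*(-9))*16 = -120*(-9)*16 = 1080*16 = 17280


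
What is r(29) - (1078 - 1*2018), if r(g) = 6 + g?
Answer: 975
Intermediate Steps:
r(29) - (1078 - 1*2018) = (6 + 29) - (1078 - 1*2018) = 35 - (1078 - 2018) = 35 - 1*(-940) = 35 + 940 = 975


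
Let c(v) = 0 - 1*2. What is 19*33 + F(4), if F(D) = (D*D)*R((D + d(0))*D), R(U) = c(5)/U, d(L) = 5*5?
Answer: 18175/29 ≈ 626.72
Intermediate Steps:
c(v) = -2 (c(v) = 0 - 2 = -2)
d(L) = 25
R(U) = -2/U
F(D) = -2*D/(25 + D) (F(D) = (D*D)*(-2*1/(D*(D + 25))) = D²*(-2*1/(D*(25 + D))) = D²*(-2/(D*(25 + D))) = -2*D/(25 + D))
19*33 + F(4) = 19*33 - 2*4/(25 + 4) = 627 - 2*4/29 = 627 - 2*4*1/29 = 627 - 8/29 = 18175/29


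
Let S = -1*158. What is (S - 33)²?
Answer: 36481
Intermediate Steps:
S = -158
(S - 33)² = (-158 - 33)² = (-191)² = 36481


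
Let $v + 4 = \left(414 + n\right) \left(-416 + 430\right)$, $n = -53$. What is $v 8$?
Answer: $40400$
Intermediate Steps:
$v = 5050$ ($v = -4 + \left(414 - 53\right) \left(-416 + 430\right) = -4 + 361 \cdot 14 = -4 + 5054 = 5050$)
$v 8 = 5050 \cdot 8 = 40400$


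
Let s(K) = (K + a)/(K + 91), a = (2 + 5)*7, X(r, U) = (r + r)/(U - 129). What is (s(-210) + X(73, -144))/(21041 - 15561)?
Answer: 3797/25432680 ≈ 0.00014930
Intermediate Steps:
X(r, U) = 2*r/(-129 + U) (X(r, U) = (2*r)/(-129 + U) = 2*r/(-129 + U))
a = 49 (a = 7*7 = 49)
s(K) = (49 + K)/(91 + K) (s(K) = (K + 49)/(K + 91) = (49 + K)/(91 + K))
(s(-210) + X(73, -144))/(21041 - 15561) = ((49 - 210)/(91 - 210) + 2*73/(-129 - 144))/(21041 - 15561) = (-161/(-119) + 2*73/(-273))/5480 = (-1/119*(-161) + 2*73*(-1/273))*(1/5480) = (23/17 - 146/273)*(1/5480) = (3797/4641)*(1/5480) = 3797/25432680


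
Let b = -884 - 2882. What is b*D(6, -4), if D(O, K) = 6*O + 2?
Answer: -143108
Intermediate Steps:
D(O, K) = 2 + 6*O
b = -3766
b*D(6, -4) = -3766*(2 + 6*6) = -3766*(2 + 36) = -3766*38 = -143108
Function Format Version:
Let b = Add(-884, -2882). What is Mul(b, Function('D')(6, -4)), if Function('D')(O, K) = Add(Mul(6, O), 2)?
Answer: -143108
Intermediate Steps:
Function('D')(O, K) = Add(2, Mul(6, O))
b = -3766
Mul(b, Function('D')(6, -4)) = Mul(-3766, Add(2, Mul(6, 6))) = Mul(-3766, Add(2, 36)) = Mul(-3766, 38) = -143108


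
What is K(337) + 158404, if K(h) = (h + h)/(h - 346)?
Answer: 1424962/9 ≈ 1.5833e+5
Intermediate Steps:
K(h) = 2*h/(-346 + h) (K(h) = (2*h)/(-346 + h) = 2*h/(-346 + h))
K(337) + 158404 = 2*337/(-346 + 337) + 158404 = 2*337/(-9) + 158404 = 2*337*(-1/9) + 158404 = -674/9 + 158404 = 1424962/9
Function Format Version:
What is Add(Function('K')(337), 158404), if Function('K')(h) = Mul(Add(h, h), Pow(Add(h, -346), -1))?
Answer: Rational(1424962, 9) ≈ 1.5833e+5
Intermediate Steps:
Function('K')(h) = Mul(2, h, Pow(Add(-346, h), -1)) (Function('K')(h) = Mul(Mul(2, h), Pow(Add(-346, h), -1)) = Mul(2, h, Pow(Add(-346, h), -1)))
Add(Function('K')(337), 158404) = Add(Mul(2, 337, Pow(Add(-346, 337), -1)), 158404) = Add(Mul(2, 337, Pow(-9, -1)), 158404) = Add(Mul(2, 337, Rational(-1, 9)), 158404) = Add(Rational(-674, 9), 158404) = Rational(1424962, 9)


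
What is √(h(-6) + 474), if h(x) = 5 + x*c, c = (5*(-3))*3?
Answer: √749 ≈ 27.368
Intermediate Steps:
c = -45 (c = -15*3 = -45)
h(x) = 5 - 45*x (h(x) = 5 + x*(-45) = 5 - 45*x)
√(h(-6) + 474) = √((5 - 45*(-6)) + 474) = √((5 + 270) + 474) = √(275 + 474) = √749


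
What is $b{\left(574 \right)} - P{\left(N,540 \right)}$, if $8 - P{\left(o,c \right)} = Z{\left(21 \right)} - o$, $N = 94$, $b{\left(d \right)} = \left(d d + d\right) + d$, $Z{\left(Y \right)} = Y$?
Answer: $330543$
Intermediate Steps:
$b{\left(d \right)} = d^{2} + 2 d$ ($b{\left(d \right)} = \left(d^{2} + d\right) + d = \left(d + d^{2}\right) + d = d^{2} + 2 d$)
$P{\left(o,c \right)} = -13 + o$ ($P{\left(o,c \right)} = 8 - \left(21 - o\right) = 8 + \left(-21 + o\right) = -13 + o$)
$b{\left(574 \right)} - P{\left(N,540 \right)} = 574 \left(2 + 574\right) - \left(-13 + 94\right) = 574 \cdot 576 - 81 = 330624 - 81 = 330543$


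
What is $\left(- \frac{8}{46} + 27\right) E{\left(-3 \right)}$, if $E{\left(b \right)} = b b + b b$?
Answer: $\frac{11106}{23} \approx 482.87$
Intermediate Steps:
$E{\left(b \right)} = 2 b^{2}$ ($E{\left(b \right)} = b^{2} + b^{2} = 2 b^{2}$)
$\left(- \frac{8}{46} + 27\right) E{\left(-3 \right)} = \left(- \frac{8}{46} + 27\right) 2 \left(-3\right)^{2} = \left(\left(-8\right) \frac{1}{46} + 27\right) 2 \cdot 9 = \left(- \frac{4}{23} + 27\right) 18 = \frac{617}{23} \cdot 18 = \frac{11106}{23}$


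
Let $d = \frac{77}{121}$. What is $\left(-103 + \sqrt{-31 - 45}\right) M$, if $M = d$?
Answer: $- \frac{721}{11} + \frac{14 i \sqrt{19}}{11} \approx -65.545 + 5.5477 i$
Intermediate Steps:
$d = \frac{7}{11}$ ($d = 77 \cdot \frac{1}{121} = \frac{7}{11} \approx 0.63636$)
$M = \frac{7}{11} \approx 0.63636$
$\left(-103 + \sqrt{-31 - 45}\right) M = \left(-103 + \sqrt{-31 - 45}\right) \frac{7}{11} = \left(-103 + \sqrt{-76}\right) \frac{7}{11} = \left(-103 + 2 i \sqrt{19}\right) \frac{7}{11} = - \frac{721}{11} + \frac{14 i \sqrt{19}}{11}$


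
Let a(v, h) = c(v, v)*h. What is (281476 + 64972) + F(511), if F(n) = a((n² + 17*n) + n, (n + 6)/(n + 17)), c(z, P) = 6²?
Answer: 1385933/4 ≈ 3.4648e+5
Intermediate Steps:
c(z, P) = 36
a(v, h) = 36*h
F(n) = 36*(6 + n)/(17 + n) (F(n) = 36*((n + 6)/(n + 17)) = 36*((6 + n)/(17 + n)) = 36*(6 + n)/(17 + n))
(281476 + 64972) + F(511) = (281476 + 64972) + 36*(6 + 511)/(17 + 511) = 346448 + 36*517/528 = 346448 + 36*(1/528)*517 = 346448 + 141/4 = 1385933/4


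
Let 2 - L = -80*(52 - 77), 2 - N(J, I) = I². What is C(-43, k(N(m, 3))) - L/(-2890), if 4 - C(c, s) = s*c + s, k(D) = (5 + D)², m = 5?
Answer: 247541/1445 ≈ 171.31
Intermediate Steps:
N(J, I) = 2 - I²
L = -1998 (L = 2 - (-80)*(52 - 77) = 2 - (-80)*(-25) = 2 - 1*2000 = 2 - 2000 = -1998)
C(c, s) = 4 - s - c*s (C(c, s) = 4 - (s*c + s) = 4 - (c*s + s) = 4 - (s + c*s) = 4 + (-s - c*s) = 4 - s - c*s)
C(-43, k(N(m, 3))) - L/(-2890) = (4 - (5 + (2 - 1*3²))² - 1*(-43)*(5 + (2 - 1*3²))²) - (-1998)/(-2890) = (4 - (5 + (2 - 1*9))² - 1*(-43)*(5 + (2 - 1*9))²) - (-1998)*(-1)/2890 = (4 - (5 + (2 - 9))² - 1*(-43)*(5 + (2 - 9))²) - 1*999/1445 = (4 - (5 - 7)² - 1*(-43)*(5 - 7)²) - 999/1445 = (4 - 1*(-2)² - 1*(-43)*(-2)²) - 999/1445 = (4 - 1*4 - 1*(-43)*4) - 999/1445 = (4 - 4 + 172) - 999/1445 = 172 - 999/1445 = 247541/1445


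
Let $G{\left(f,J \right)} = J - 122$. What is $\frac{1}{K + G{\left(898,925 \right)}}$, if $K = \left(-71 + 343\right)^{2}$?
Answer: $\frac{1}{74787} \approx 1.3371 \cdot 10^{-5}$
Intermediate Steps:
$G{\left(f,J \right)} = -122 + J$ ($G{\left(f,J \right)} = J - 122 = -122 + J$)
$K = 73984$ ($K = 272^{2} = 73984$)
$\frac{1}{K + G{\left(898,925 \right)}} = \frac{1}{73984 + \left(-122 + 925\right)} = \frac{1}{73984 + 803} = \frac{1}{74787}$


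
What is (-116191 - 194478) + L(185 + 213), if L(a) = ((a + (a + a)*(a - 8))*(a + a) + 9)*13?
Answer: 3216241072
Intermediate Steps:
L(a) = 117 + 26*a*(a + 2*a*(-8 + a)) (L(a) = ((a + (2*a)*(-8 + a))*(2*a) + 9)*13 = ((a + 2*a*(-8 + a))*(2*a) + 9)*13 = (2*a*(a + 2*a*(-8 + a)) + 9)*13 = (9 + 2*a*(a + 2*a*(-8 + a)))*13 = 117 + 26*a*(a + 2*a*(-8 + a)))
(-116191 - 194478) + L(185 + 213) = (-116191 - 194478) + (117 - 390*(185 + 213)² + 52*(185 + 213)³) = -310669 + (117 - 390*398² + 52*398³) = -310669 + (117 - 390*158404 + 52*63044792) = -310669 + (117 - 61777560 + 3278329184) = -310669 + 3216551741 = 3216241072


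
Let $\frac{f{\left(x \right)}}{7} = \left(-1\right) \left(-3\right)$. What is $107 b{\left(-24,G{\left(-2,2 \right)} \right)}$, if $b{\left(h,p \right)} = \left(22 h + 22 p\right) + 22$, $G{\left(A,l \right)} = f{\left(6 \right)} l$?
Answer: $44726$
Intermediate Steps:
$f{\left(x \right)} = 21$ ($f{\left(x \right)} = 7 \left(\left(-1\right) \left(-3\right)\right) = 7 \cdot 3 = 21$)
$G{\left(A,l \right)} = 21 l$
$b{\left(h,p \right)} = 22 + 22 h + 22 p$
$107 b{\left(-24,G{\left(-2,2 \right)} \right)} = 107 \left(22 + 22 \left(-24\right) + 22 \cdot 21 \cdot 2\right) = 107 \left(22 - 528 + 22 \cdot 42\right) = 107 \left(22 - 528 + 924\right) = 107 \cdot 418 = 44726$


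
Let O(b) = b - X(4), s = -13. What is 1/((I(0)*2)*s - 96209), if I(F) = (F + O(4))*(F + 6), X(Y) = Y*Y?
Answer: -1/94337 ≈ -1.0600e-5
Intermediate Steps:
X(Y) = Y**2
O(b) = -16 + b (O(b) = b - 1*4**2 = b - 1*16 = b - 16 = -16 + b)
I(F) = (-12 + F)*(6 + F) (I(F) = (F + (-16 + 4))*(F + 6) = (F - 12)*(6 + F) = (-12 + F)*(6 + F))
1/((I(0)*2)*s - 96209) = 1/(((-72 + 0**2 - 6*0)*2)*(-13) - 96209) = 1/(((-72 + 0 + 0)*2)*(-13) - 96209) = 1/(-72*2*(-13) - 96209) = 1/(-144*(-13) - 96209) = 1/(1872 - 96209) = 1/(-94337) = -1/94337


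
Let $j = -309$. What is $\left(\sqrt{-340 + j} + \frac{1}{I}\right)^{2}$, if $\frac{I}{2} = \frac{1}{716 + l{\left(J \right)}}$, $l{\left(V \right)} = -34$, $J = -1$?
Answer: $\left(341 + i \sqrt{649}\right)^{2} \approx 1.1563 \cdot 10^{5} + 17374.0 i$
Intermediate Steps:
$I = \frac{1}{341}$ ($I = \frac{2}{716 - 34} = \frac{2}{682} = 2 \cdot \frac{1}{682} = \frac{1}{341} \approx 0.0029326$)
$\left(\sqrt{-340 + j} + \frac{1}{I}\right)^{2} = \left(\sqrt{-340 - 309} + \frac{1}{\frac{1}{341}}\right)^{2} = \left(\sqrt{-649} + 341\right)^{2} = \left(i \sqrt{649} + 341\right)^{2} = \left(341 + i \sqrt{649}\right)^{2}$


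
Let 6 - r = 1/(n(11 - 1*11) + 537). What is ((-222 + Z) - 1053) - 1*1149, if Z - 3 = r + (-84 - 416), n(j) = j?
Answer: -1565356/537 ≈ -2915.0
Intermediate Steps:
r = 3221/537 (r = 6 - 1/((11 - 1*11) + 537) = 6 - 1/((11 - 11) + 537) = 6 - 1/(0 + 537) = 6 - 1/537 = 3221/537 ≈ 5.9981)
Z = -263668/537 (Z = 3 + (3221/537 + (-84 - 416)) = 3 + (3221/537 - 500) = 3 - 265279/537 = -263668/537 ≈ -491.00)
((-222 + Z) - 1053) - 1*1149 = ((-222 - 263668/537) - 1053) - 1*1149 = (-382882/537 - 1053) - 1149 = -948343/537 - 1149 = -1565356/537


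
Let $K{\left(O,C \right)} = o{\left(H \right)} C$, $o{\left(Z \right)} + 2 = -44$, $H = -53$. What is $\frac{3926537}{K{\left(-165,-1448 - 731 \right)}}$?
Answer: $\frac{170719}{4358} \approx 39.174$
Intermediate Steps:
$o{\left(Z \right)} = -46$ ($o{\left(Z \right)} = -2 - 44 = -46$)
$K{\left(O,C \right)} = - 46 C$
$\frac{3926537}{K{\left(-165,-1448 - 731 \right)}} = \frac{3926537}{\left(-46\right) \left(-1448 - 731\right)} = \frac{3926537}{\left(-46\right) \left(-2179\right)} = \frac{3926537}{100234} = 3926537 \cdot \frac{1}{100234} = \frac{170719}{4358}$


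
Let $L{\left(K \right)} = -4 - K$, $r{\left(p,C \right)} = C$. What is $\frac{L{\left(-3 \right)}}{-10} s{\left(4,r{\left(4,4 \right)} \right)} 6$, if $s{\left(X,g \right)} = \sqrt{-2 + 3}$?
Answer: $\frac{3}{5} \approx 0.6$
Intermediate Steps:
$s{\left(X,g \right)} = 1$ ($s{\left(X,g \right)} = \sqrt{1} = 1$)
$\frac{L{\left(-3 \right)}}{-10} s{\left(4,r{\left(4,4 \right)} \right)} 6 = \frac{-4 - -3}{-10} \cdot 1 \cdot 6 = \left(-4 + 3\right) \left(- \frac{1}{10}\right) 1 \cdot 6 = \left(-1\right) \left(- \frac{1}{10}\right) 1 \cdot 6 = \frac{1}{10} \cdot 1 \cdot 6 = \frac{1}{10} \cdot 6 = \frac{3}{5}$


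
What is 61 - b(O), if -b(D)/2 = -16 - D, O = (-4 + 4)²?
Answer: 29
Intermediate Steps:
O = 0 (O = 0² = 0)
b(D) = 32 + 2*D (b(D) = -2*(-16 - D) = 32 + 2*D)
61 - b(O) = 61 - (32 + 2*0) = 61 - (32 + 0) = 61 - 1*32 = 61 - 32 = 29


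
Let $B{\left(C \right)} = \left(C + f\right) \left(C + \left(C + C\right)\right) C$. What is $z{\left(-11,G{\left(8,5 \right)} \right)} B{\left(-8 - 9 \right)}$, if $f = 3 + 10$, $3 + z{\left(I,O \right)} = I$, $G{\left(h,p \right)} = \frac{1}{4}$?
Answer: $48552$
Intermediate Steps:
$G{\left(h,p \right)} = \frac{1}{4}$
$z{\left(I,O \right)} = -3 + I$
$f = 13$
$B{\left(C \right)} = 3 C^{2} \left(13 + C\right)$ ($B{\left(C \right)} = \left(C + 13\right) \left(C + \left(C + C\right)\right) C = \left(13 + C\right) \left(C + 2 C\right) C = \left(13 + C\right) 3 C C = 3 C \left(13 + C\right) C = 3 C^{2} \left(13 + C\right)$)
$z{\left(-11,G{\left(8,5 \right)} \right)} B{\left(-8 - 9 \right)} = \left(-3 - 11\right) 3 \left(-8 - 9\right)^{2} \left(13 - 17\right) = - 14 \cdot 3 \left(-17\right)^{2} \left(13 - 17\right) = - 14 \cdot 3 \cdot 289 \left(-4\right) = \left(-14\right) \left(-3468\right) = 48552$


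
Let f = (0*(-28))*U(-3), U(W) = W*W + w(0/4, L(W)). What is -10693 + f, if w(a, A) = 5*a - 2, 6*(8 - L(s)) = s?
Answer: -10693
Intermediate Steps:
L(s) = 8 - s/6
w(a, A) = -2 + 5*a
U(W) = -2 + W**2 (U(W) = W*W + (-2 + 5*(0/4)) = W**2 + (-2 + 5*(0*(1/4))) = W**2 + (-2 + 5*0) = W**2 + (-2 + 0) = W**2 - 2 = -2 + W**2)
f = 0 (f = (0*(-28))*(-2 + (-3)**2) = 0*(-2 + 9) = 0*7 = 0)
-10693 + f = -10693 + 0 = -10693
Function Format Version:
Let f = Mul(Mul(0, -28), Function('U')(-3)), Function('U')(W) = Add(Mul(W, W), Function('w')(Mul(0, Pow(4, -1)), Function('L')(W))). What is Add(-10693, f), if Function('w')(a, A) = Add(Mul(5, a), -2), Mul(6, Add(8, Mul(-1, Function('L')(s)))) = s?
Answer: -10693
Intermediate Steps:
Function('L')(s) = Add(8, Mul(Rational(-1, 6), s))
Function('w')(a, A) = Add(-2, Mul(5, a))
Function('U')(W) = Add(-2, Pow(W, 2)) (Function('U')(W) = Add(Mul(W, W), Add(-2, Mul(5, Mul(0, Pow(4, -1))))) = Add(Pow(W, 2), Add(-2, Mul(5, Mul(0, Rational(1, 4))))) = Add(Pow(W, 2), Add(-2, Mul(5, 0))) = Add(Pow(W, 2), Add(-2, 0)) = Add(Pow(W, 2), -2) = Add(-2, Pow(W, 2)))
f = 0 (f = Mul(Mul(0, -28), Add(-2, Pow(-3, 2))) = Mul(0, Add(-2, 9)) = Mul(0, 7) = 0)
Add(-10693, f) = Add(-10693, 0) = -10693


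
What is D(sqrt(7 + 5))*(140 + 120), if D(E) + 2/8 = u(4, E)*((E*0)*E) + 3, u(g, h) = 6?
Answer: 715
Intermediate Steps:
D(E) = 11/4 (D(E) = -1/4 + (6*((E*0)*E) + 3) = -1/4 + (6*(0*E) + 3) = -1/4 + (6*0 + 3) = -1/4 + (0 + 3) = -1/4 + 3 = 11/4)
D(sqrt(7 + 5))*(140 + 120) = 11*(140 + 120)/4 = (11/4)*260 = 715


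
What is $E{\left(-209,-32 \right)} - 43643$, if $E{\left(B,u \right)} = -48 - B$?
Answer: $-43482$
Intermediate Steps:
$E{\left(-209,-32 \right)} - 43643 = \left(-48 - -209\right) - 43643 = \left(-48 + 209\right) - 43643 = 161 - 43643 = -43482$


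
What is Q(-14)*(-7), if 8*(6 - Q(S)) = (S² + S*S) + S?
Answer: 1155/4 ≈ 288.75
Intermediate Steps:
Q(S) = 6 - S²/4 - S/8 (Q(S) = 6 - ((S² + S*S) + S)/8 = 6 - ((S² + S²) + S)/8 = 6 - (2*S² + S)/8 = 6 - (S + 2*S²)/8 = 6 + (-S²/4 - S/8) = 6 - S²/4 - S/8)
Q(-14)*(-7) = (6 - ¼*(-14)² - ⅛*(-14))*(-7) = (6 - ¼*196 + 7/4)*(-7) = (6 - 49 + 7/4)*(-7) = -165/4*(-7) = 1155/4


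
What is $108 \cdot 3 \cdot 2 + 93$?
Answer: $741$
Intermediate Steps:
$108 \cdot 3 \cdot 2 + 93 = 108 \cdot 6 + 93 = 648 + 93 = 741$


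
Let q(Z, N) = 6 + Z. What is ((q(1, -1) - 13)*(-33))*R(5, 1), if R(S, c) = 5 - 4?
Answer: 198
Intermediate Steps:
R(S, c) = 1
((q(1, -1) - 13)*(-33))*R(5, 1) = (((6 + 1) - 13)*(-33))*1 = ((7 - 13)*(-33))*1 = -6*(-33)*1 = 198*1 = 198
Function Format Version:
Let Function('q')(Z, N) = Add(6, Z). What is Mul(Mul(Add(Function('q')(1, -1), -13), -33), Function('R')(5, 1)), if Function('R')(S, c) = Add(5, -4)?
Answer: 198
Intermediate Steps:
Function('R')(S, c) = 1
Mul(Mul(Add(Function('q')(1, -1), -13), -33), Function('R')(5, 1)) = Mul(Mul(Add(Add(6, 1), -13), -33), 1) = Mul(Mul(Add(7, -13), -33), 1) = Mul(Mul(-6, -33), 1) = Mul(198, 1) = 198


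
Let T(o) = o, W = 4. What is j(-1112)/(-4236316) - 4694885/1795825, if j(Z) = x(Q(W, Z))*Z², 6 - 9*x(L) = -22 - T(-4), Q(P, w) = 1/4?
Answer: -3871599118069/1141152327105 ≈ -3.3927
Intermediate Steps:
Q(P, w) = ¼ (Q(P, w) = 1*(¼) = ¼)
x(L) = 8/3 (x(L) = ⅔ - (-22 - 1*(-4))/9 = ⅔ - (-22 + 4)/9 = ⅔ - ⅑*(-18) = ⅔ + 2 = 8/3)
j(Z) = 8*Z²/3
j(-1112)/(-4236316) - 4694885/1795825 = ((8/3)*(-1112)²)/(-4236316) - 4694885/1795825 = ((8/3)*1236544)*(-1/4236316) - 4694885*1/1795825 = (9892352/3)*(-1/4236316) - 938977/359165 = -2473088/3177237 - 938977/359165 = -3871599118069/1141152327105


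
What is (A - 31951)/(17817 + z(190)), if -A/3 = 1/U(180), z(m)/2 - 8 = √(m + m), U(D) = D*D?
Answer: -6153647594233/3434555185200 + 345070801*√95/858638796300 ≈ -1.7878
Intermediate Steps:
U(D) = D²
z(m) = 16 + 2*√2*√m (z(m) = 16 + 2*√(m + m) = 16 + 2*√(2*m) = 16 + 2*(√2*√m) = 16 + 2*√2*√m)
A = -1/10800 (A = -3/(180²) = -3/32400 = -3*1/32400 = -1/10800 ≈ -9.2593e-5)
(A - 31951)/(17817 + z(190)) = (-1/10800 - 31951)/(17817 + (16 + 2*√2*√190)) = -345070801/(10800*(17817 + (16 + 4*√95))) = -345070801/(10800*(17833 + 4*√95))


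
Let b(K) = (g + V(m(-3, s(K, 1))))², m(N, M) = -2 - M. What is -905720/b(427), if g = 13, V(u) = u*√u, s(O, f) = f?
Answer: -905720/(13 - 3*I*√3)² ≈ -3347.9 - 3185.2*I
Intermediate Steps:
V(u) = u^(3/2)
b(K) = (13 - 3*I*√3)² (b(K) = (13 + (-2 - 1*1)^(3/2))² = (13 + (-2 - 1)^(3/2))² = (13 + (-3)^(3/2))² = (13 - 3*I*√3)²)
-905720/b(427) = -905720/(142 - 78*I*√3)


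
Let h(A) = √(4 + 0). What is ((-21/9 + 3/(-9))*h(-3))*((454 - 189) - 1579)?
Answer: 7008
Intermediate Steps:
h(A) = 2 (h(A) = √4 = 2)
((-21/9 + 3/(-9))*h(-3))*((454 - 189) - 1579) = ((-21/9 + 3/(-9))*2)*((454 - 189) - 1579) = ((-21*⅑ + 3*(-⅑))*2)*(265 - 1579) = ((-7/3 - ⅓)*2)*(-1314) = -8/3*2*(-1314) = -16/3*(-1314) = 7008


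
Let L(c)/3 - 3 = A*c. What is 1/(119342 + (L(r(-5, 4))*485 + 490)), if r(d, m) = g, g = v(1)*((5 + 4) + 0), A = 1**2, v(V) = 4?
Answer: 1/176577 ≈ 5.6632e-6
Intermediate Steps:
A = 1
g = 36 (g = 4*((5 + 4) + 0) = 4*(9 + 0) = 4*9 = 36)
r(d, m) = 36
L(c) = 9 + 3*c (L(c) = 9 + 3*(1*c) = 9 + 3*c)
1/(119342 + (L(r(-5, 4))*485 + 490)) = 1/(119342 + ((9 + 3*36)*485 + 490)) = 1/(119342 + ((9 + 108)*485 + 490)) = 1/(119342 + (117*485 + 490)) = 1/(119342 + (56745 + 490)) = 1/(119342 + 57235) = 1/176577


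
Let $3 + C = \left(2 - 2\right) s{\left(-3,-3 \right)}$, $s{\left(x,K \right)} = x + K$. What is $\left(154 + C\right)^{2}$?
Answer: $22801$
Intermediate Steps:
$s{\left(x,K \right)} = K + x$
$C = -3$ ($C = -3 + \left(2 - 2\right) \left(-3 - 3\right) = -3 + 0 \left(-6\right) = -3 + 0 = -3$)
$\left(154 + C\right)^{2} = \left(154 - 3\right)^{2} = 151^{2} = 22801$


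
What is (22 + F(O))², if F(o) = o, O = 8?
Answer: 900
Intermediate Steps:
(22 + F(O))² = (22 + 8)² = 30² = 900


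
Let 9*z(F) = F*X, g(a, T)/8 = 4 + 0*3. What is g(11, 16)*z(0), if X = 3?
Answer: 0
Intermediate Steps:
g(a, T) = 32 (g(a, T) = 8*(4 + 0*3) = 8*(4 + 0) = 8*4 = 32)
z(F) = F/3 (z(F) = (F*3)/9 = (3*F)/9 = F/3)
g(11, 16)*z(0) = 32*((⅓)*0) = 32*0 = 0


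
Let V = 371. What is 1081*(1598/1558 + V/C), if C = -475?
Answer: 5149884/19475 ≈ 264.44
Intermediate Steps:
1081*(1598/1558 + V/C) = 1081*(1598/1558 + 371/(-475)) = 1081*(1598*(1/1558) + 371*(-1/475)) = 1081*(799/779 - 371/475) = 1081*(4764/19475) = 5149884/19475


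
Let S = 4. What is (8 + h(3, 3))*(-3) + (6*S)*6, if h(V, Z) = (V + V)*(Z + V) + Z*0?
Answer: 12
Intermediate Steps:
h(V, Z) = 2*V*(V + Z) (h(V, Z) = (2*V)*(V + Z) + 0 = 2*V*(V + Z) + 0 = 2*V*(V + Z))
(8 + h(3, 3))*(-3) + (6*S)*6 = (8 + 2*3*(3 + 3))*(-3) + (6*4)*6 = (8 + 2*3*6)*(-3) + 24*6 = (8 + 36)*(-3) + 144 = 44*(-3) + 144 = -132 + 144 = 12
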